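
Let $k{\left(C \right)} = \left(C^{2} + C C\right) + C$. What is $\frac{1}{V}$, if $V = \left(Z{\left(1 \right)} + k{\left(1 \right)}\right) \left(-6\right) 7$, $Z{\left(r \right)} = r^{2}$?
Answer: $- \frac{1}{168} \approx -0.0059524$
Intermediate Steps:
$k{\left(C \right)} = C + 2 C^{2}$ ($k{\left(C \right)} = \left(C^{2} + C^{2}\right) + C = 2 C^{2} + C = C + 2 C^{2}$)
$V = -168$ ($V = \left(1^{2} + 1 \left(1 + 2 \cdot 1\right)\right) \left(-6\right) 7 = \left(1 + 1 \left(1 + 2\right)\right) \left(-6\right) 7 = \left(1 + 1 \cdot 3\right) \left(-6\right) 7 = \left(1 + 3\right) \left(-6\right) 7 = 4 \left(-6\right) 7 = \left(-24\right) 7 = -168$)
$\frac{1}{V} = \frac{1}{-168} = - \frac{1}{168}$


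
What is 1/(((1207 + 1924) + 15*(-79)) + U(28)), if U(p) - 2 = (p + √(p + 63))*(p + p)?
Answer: 879/3019220 - 7*√91/1509610 ≈ 0.00024690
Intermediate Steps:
U(p) = 2 + 2*p*(p + √(63 + p)) (U(p) = 2 + (p + √(p + 63))*(p + p) = 2 + (p + √(63 + p))*(2*p) = 2 + 2*p*(p + √(63 + p)))
1/(((1207 + 1924) + 15*(-79)) + U(28)) = 1/(((1207 + 1924) + 15*(-79)) + (2 + 2*28² + 2*28*√(63 + 28))) = 1/((3131 - 1185) + (2 + 2*784 + 2*28*√91)) = 1/(1946 + (2 + 1568 + 56*√91)) = 1/(1946 + (1570 + 56*√91)) = 1/(3516 + 56*√91)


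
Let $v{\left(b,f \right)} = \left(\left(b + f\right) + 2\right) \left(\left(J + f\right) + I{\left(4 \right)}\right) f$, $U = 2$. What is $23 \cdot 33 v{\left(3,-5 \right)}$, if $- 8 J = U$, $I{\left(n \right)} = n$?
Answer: $0$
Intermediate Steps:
$J = - \frac{1}{4}$ ($J = \left(- \frac{1}{8}\right) 2 = - \frac{1}{4} \approx -0.25$)
$v{\left(b,f \right)} = f \left(\frac{15}{4} + f\right) \left(2 + b + f\right)$ ($v{\left(b,f \right)} = \left(\left(b + f\right) + 2\right) \left(\left(- \frac{1}{4} + f\right) + 4\right) f = \left(2 + b + f\right) \left(\frac{15}{4} + f\right) f = \left(\frac{15}{4} + f\right) \left(2 + b + f\right) f = f \left(\frac{15}{4} + f\right) \left(2 + b + f\right)$)
$23 \cdot 33 v{\left(3,-5 \right)} = 23 \cdot 33 \cdot \frac{1}{4} \left(-5\right) \left(30 + 4 \left(-5\right)^{2} + 15 \cdot 3 + 23 \left(-5\right) + 4 \cdot 3 \left(-5\right)\right) = 759 \cdot \frac{1}{4} \left(-5\right) \left(30 + 4 \cdot 25 + 45 - 115 - 60\right) = 759 \cdot \frac{1}{4} \left(-5\right) \left(30 + 100 + 45 - 115 - 60\right) = 759 \cdot \frac{1}{4} \left(-5\right) 0 = 759 \cdot 0 = 0$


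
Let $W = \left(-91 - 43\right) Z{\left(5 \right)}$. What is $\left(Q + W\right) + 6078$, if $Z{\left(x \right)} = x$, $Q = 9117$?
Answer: $14525$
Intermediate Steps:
$W = -670$ ($W = \left(-91 - 43\right) 5 = \left(-134\right) 5 = -670$)
$\left(Q + W\right) + 6078 = \left(9117 - 670\right) + 6078 = 8447 + 6078 = 14525$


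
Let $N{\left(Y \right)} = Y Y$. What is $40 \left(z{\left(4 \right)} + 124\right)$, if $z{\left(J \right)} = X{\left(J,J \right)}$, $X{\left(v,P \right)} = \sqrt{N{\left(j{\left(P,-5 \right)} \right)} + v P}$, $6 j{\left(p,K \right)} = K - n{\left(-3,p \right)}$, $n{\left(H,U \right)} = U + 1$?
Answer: $\frac{15400}{3} \approx 5133.3$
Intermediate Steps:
$n{\left(H,U \right)} = 1 + U$
$j{\left(p,K \right)} = - \frac{1}{6} - \frac{p}{6} + \frac{K}{6}$ ($j{\left(p,K \right)} = \frac{K - \left(1 + p\right)}{6} = \frac{-1 + K - p}{6} = - \frac{1}{6} - \frac{p}{6} + \frac{K}{6}$)
$N{\left(Y \right)} = Y^{2}$
$X{\left(v,P \right)} = \sqrt{\left(-1 - \frac{P}{6}\right)^{2} + P v}$ ($X{\left(v,P \right)} = \sqrt{\left(- \frac{1}{6} - \frac{P}{6} + \frac{1}{6} \left(-5\right)\right)^{2} + v P} = \sqrt{\left(- \frac{1}{6} - \frac{P}{6} - \frac{5}{6}\right)^{2} + P v} = \sqrt{\left(-1 - \frac{P}{6}\right)^{2} + P v}$)
$z{\left(J \right)} = \frac{\sqrt{\left(6 + J\right)^{2} + 36 J^{2}}}{6}$ ($z{\left(J \right)} = \frac{\sqrt{\left(6 + J\right)^{2} + 36 J J}}{6} = \frac{\sqrt{\left(6 + J\right)^{2} + 36 J^{2}}}{6}$)
$40 \left(z{\left(4 \right)} + 124\right) = 40 \left(\frac{\sqrt{\left(6 + 4\right)^{2} + 36 \cdot 4^{2}}}{6} + 124\right) = 40 \left(\frac{\sqrt{10^{2} + 36 \cdot 16}}{6} + 124\right) = 40 \left(\frac{\sqrt{100 + 576}}{6} + 124\right) = 40 \left(\frac{\sqrt{676}}{6} + 124\right) = 40 \left(\frac{1}{6} \cdot 26 + 124\right) = 40 \left(\frac{13}{3} + 124\right) = 40 \cdot \frac{385}{3} = \frac{15400}{3}$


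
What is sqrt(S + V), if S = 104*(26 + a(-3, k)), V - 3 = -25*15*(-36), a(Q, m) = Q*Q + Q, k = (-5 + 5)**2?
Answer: sqrt(16831) ≈ 129.73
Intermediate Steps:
k = 0 (k = 0**2 = 0)
a(Q, m) = Q + Q**2 (a(Q, m) = Q**2 + Q = Q + Q**2)
V = 13503 (V = 3 - 25*15*(-36) = 3 - 375*(-36) = 3 + 13500 = 13503)
S = 3328 (S = 104*(26 - 3*(1 - 3)) = 104*(26 - 3*(-2)) = 104*(26 + 6) = 104*32 = 3328)
sqrt(S + V) = sqrt(3328 + 13503) = sqrt(16831)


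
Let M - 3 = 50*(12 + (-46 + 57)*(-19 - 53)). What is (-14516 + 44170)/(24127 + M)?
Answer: -14827/7435 ≈ -1.9942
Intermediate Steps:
M = -38997 (M = 3 + 50*(12 + (-46 + 57)*(-19 - 53)) = 3 + 50*(12 + 11*(-72)) = 3 + 50*(12 - 792) = 3 + 50*(-780) = 3 - 39000 = -38997)
(-14516 + 44170)/(24127 + M) = (-14516 + 44170)/(24127 - 38997) = 29654/(-14870) = 29654*(-1/14870) = -14827/7435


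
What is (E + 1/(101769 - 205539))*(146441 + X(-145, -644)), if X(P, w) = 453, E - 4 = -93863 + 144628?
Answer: 386940766127663/51885 ≈ 7.4577e+9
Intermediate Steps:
E = 50769 (E = 4 + (-93863 + 144628) = 4 + 50765 = 50769)
(E + 1/(101769 - 205539))*(146441 + X(-145, -644)) = (50769 + 1/(101769 - 205539))*(146441 + 453) = (50769 + 1/(-103770))*146894 = (50769 - 1/103770)*146894 = (5268299129/103770)*146894 = 386940766127663/51885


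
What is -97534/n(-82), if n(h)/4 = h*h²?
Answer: 48767/1102736 ≈ 0.044224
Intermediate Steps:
n(h) = 4*h³ (n(h) = 4*(h*h²) = 4*h³)
-97534/n(-82) = -97534/(4*(-82)³) = -97534/(4*(-551368)) = -97534/(-2205472) = -97534*(-1/2205472) = 48767/1102736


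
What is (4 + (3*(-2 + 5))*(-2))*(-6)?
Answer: 84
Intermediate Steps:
(4 + (3*(-2 + 5))*(-2))*(-6) = (4 + (3*3)*(-2))*(-6) = (4 + 9*(-2))*(-6) = (4 - 18)*(-6) = -14*(-6) = 84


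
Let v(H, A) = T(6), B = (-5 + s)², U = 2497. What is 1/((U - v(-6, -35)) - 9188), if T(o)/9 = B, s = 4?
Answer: -1/6700 ≈ -0.00014925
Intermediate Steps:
B = 1 (B = (-5 + 4)² = (-1)² = 1)
T(o) = 9 (T(o) = 9*1 = 9)
v(H, A) = 9
1/((U - v(-6, -35)) - 9188) = 1/((2497 - 1*9) - 9188) = 1/((2497 - 9) - 9188) = 1/(2488 - 9188) = 1/(-6700) = -1/6700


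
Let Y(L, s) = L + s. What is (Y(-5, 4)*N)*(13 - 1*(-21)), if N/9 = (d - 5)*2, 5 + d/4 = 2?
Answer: 10404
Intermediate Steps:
d = -12 (d = -20 + 4*2 = -20 + 8 = -12)
N = -306 (N = 9*((-12 - 5)*2) = 9*(-17*2) = 9*(-34) = -306)
(Y(-5, 4)*N)*(13 - 1*(-21)) = ((-5 + 4)*(-306))*(13 - 1*(-21)) = (-1*(-306))*(13 + 21) = 306*34 = 10404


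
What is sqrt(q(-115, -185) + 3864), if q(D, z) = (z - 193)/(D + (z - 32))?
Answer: sqrt(106507758)/166 ≈ 62.170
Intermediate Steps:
q(D, z) = (-193 + z)/(-32 + D + z) (q(D, z) = (-193 + z)/(D + (-32 + z)) = (-193 + z)/(-32 + D + z))
sqrt(q(-115, -185) + 3864) = sqrt((-193 - 185)/(-32 - 115 - 185) + 3864) = sqrt(-378/(-332) + 3864) = sqrt(-1/332*(-378) + 3864) = sqrt(189/166 + 3864) = sqrt(641613/166) = sqrt(106507758)/166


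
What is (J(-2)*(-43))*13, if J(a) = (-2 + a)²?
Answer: -8944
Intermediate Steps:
(J(-2)*(-43))*13 = ((-2 - 2)²*(-43))*13 = ((-4)²*(-43))*13 = (16*(-43))*13 = -688*13 = -8944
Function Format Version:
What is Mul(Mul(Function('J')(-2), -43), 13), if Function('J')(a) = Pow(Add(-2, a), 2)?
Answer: -8944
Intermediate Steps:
Mul(Mul(Function('J')(-2), -43), 13) = Mul(Mul(Pow(Add(-2, -2), 2), -43), 13) = Mul(Mul(Pow(-4, 2), -43), 13) = Mul(Mul(16, -43), 13) = Mul(-688, 13) = -8944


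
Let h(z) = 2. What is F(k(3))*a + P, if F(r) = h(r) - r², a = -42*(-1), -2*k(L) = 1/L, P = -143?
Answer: -361/6 ≈ -60.167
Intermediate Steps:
k(L) = -1/(2*L)
a = 42
F(r) = 2 - r²
F(k(3))*a + P = (2 - (-½/3)²)*42 - 143 = (2 - (-½*⅓)²)*42 - 143 = (2 - (-⅙)²)*42 - 143 = (2 - 1*1/36)*42 - 143 = (2 - 1/36)*42 - 143 = (71/36)*42 - 143 = 497/6 - 143 = -361/6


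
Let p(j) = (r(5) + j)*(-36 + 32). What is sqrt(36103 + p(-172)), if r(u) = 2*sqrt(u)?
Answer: sqrt(36791 - 8*sqrt(5)) ≈ 191.76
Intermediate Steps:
p(j) = -8*sqrt(5) - 4*j (p(j) = (2*sqrt(5) + j)*(-36 + 32) = (j + 2*sqrt(5))*(-4) = -8*sqrt(5) - 4*j)
sqrt(36103 + p(-172)) = sqrt(36103 + (-8*sqrt(5) - 4*(-172))) = sqrt(36103 + (-8*sqrt(5) + 688)) = sqrt(36103 + (688 - 8*sqrt(5))) = sqrt(36791 - 8*sqrt(5))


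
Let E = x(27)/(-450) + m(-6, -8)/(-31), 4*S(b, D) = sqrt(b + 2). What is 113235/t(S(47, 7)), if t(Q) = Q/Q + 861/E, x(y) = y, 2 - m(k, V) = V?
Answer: -67148355/1333957 ≈ -50.338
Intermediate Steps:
m(k, V) = 2 - V
S(b, D) = sqrt(2 + b)/4 (S(b, D) = sqrt(b + 2)/4 = sqrt(2 + b)/4)
E = -593/1550 (E = 27/(-450) + (2 - 1*(-8))/(-31) = 27*(-1/450) + (2 + 8)*(-1/31) = -3/50 + 10*(-1/31) = -3/50 - 10/31 = -593/1550 ≈ -0.38258)
t(Q) = -1333957/593 (t(Q) = Q/Q + 861/(-593/1550) = 1 + 861*(-1550/593) = 1 - 1334550/593 = -1333957/593)
113235/t(S(47, 7)) = 113235/(-1333957/593) = 113235*(-593/1333957) = -67148355/1333957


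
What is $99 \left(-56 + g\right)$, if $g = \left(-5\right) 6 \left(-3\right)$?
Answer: $3366$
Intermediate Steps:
$g = 90$ ($g = \left(-30\right) \left(-3\right) = 90$)
$99 \left(-56 + g\right) = 99 \left(-56 + 90\right) = 99 \cdot 34 = 3366$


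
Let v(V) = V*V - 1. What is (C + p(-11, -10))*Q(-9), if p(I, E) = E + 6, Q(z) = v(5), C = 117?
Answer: 2712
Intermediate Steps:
v(V) = -1 + V**2 (v(V) = V**2 - 1 = -1 + V**2)
Q(z) = 24 (Q(z) = -1 + 5**2 = -1 + 25 = 24)
p(I, E) = 6 + E
(C + p(-11, -10))*Q(-9) = (117 + (6 - 10))*24 = (117 - 4)*24 = 113*24 = 2712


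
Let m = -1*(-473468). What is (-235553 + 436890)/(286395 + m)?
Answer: 201337/759863 ≈ 0.26497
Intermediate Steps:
m = 473468
(-235553 + 436890)/(286395 + m) = (-235553 + 436890)/(286395 + 473468) = 201337/759863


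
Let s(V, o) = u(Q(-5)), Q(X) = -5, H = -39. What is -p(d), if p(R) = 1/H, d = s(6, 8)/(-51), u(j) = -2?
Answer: 1/39 ≈ 0.025641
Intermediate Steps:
s(V, o) = -2
d = 2/51 (d = -2/(-51) = -2*(-1/51) = 2/51 ≈ 0.039216)
p(R) = -1/39 (p(R) = 1/(-39) = -1/39)
-p(d) = -1*(-1/39) = 1/39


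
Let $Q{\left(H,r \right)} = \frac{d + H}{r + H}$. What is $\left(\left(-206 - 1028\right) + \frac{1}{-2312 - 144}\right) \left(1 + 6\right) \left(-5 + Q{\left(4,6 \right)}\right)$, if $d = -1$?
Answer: $\frac{199420389}{4912} \approx 40599.0$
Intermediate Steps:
$Q{\left(H,r \right)} = \frac{-1 + H}{H + r}$ ($Q{\left(H,r \right)} = \frac{-1 + H}{r + H} = \frac{-1 + H}{H + r}$)
$\left(\left(-206 - 1028\right) + \frac{1}{-2312 - 144}\right) \left(1 + 6\right) \left(-5 + Q{\left(4,6 \right)}\right) = \left(\left(-206 - 1028\right) + \frac{1}{-2312 - 144}\right) \left(1 + 6\right) \left(-5 + \frac{-1 + 4}{4 + 6}\right) = \left(-1234 + \frac{1}{-2456}\right) 7 \left(-5 + \frac{1}{10} \cdot 3\right) = \left(-1234 - \frac{1}{2456}\right) 7 \left(-5 + \frac{1}{10} \cdot 3\right) = - \frac{3030705 \cdot 7 \left(-5 + \frac{3}{10}\right)}{2456} = - \frac{3030705 \cdot 7 \left(- \frac{47}{10}\right)}{2456} = \left(- \frac{3030705}{2456}\right) \left(- \frac{329}{10}\right) = \frac{199420389}{4912}$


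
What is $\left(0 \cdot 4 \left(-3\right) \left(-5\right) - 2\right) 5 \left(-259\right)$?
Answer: $2590$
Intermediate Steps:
$\left(0 \cdot 4 \left(-3\right) \left(-5\right) - 2\right) 5 \left(-259\right) = \left(0 \left(-3\right) \left(-5\right) - 2\right) \left(-1295\right) = \left(0 \left(-5\right) - 2\right) \left(-1295\right) = \left(0 - 2\right) \left(-1295\right) = \left(-2\right) \left(-1295\right) = 2590$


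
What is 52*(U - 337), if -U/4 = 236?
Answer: -66612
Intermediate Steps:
U = -944 (U = -4*236 = -944)
52*(U - 337) = 52*(-944 - 337) = 52*(-1281) = -66612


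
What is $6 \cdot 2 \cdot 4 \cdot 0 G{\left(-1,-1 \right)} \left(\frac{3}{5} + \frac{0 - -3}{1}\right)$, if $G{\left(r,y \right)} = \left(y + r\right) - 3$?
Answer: $0$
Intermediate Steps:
$G{\left(r,y \right)} = -3 + r + y$ ($G{\left(r,y \right)} = \left(r + y\right) - 3 = -3 + r + y$)
$6 \cdot 2 \cdot 4 \cdot 0 G{\left(-1,-1 \right)} \left(\frac{3}{5} + \frac{0 - -3}{1}\right) = 6 \cdot 2 \cdot 4 \cdot 0 \left(-3 - 1 - 1\right) \left(\frac{3}{5} + \frac{0 - -3}{1}\right) = 12 \cdot 4 \cdot 0 \left(-5\right) \left(3 \cdot \frac{1}{5} + \left(0 + 3\right) 1\right) = 48 \cdot 0 \left(-5\right) \left(\frac{3}{5} + 3 \cdot 1\right) = 0 \left(-5\right) \left(\frac{3}{5} + 3\right) = 0 \cdot \frac{18}{5} = 0$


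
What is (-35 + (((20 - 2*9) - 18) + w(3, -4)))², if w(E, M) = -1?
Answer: 2704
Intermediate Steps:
(-35 + (((20 - 2*9) - 18) + w(3, -4)))² = (-35 + (((20 - 2*9) - 18) - 1))² = (-35 + (((20 - 18) - 18) - 1))² = (-35 + ((2 - 18) - 1))² = (-35 + (-16 - 1))² = (-35 - 17)² = (-52)² = 2704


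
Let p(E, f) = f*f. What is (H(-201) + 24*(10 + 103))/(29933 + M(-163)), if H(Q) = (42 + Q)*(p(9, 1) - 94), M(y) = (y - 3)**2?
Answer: 5833/19163 ≈ 0.30439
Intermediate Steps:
p(E, f) = f**2
M(y) = (-3 + y)**2
H(Q) = -3906 - 93*Q (H(Q) = (42 + Q)*(1**2 - 94) = (42 + Q)*(1 - 94) = (42 + Q)*(-93) = -3906 - 93*Q)
(H(-201) + 24*(10 + 103))/(29933 + M(-163)) = ((-3906 - 93*(-201)) + 24*(10 + 103))/(29933 + (-3 - 163)**2) = ((-3906 + 18693) + 24*113)/(29933 + (-166)**2) = (14787 + 2712)/(29933 + 27556) = 17499/57489 = 17499*(1/57489) = 5833/19163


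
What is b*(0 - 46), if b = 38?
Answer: -1748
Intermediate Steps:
b*(0 - 46) = 38*(0 - 46) = 38*(-46) = -1748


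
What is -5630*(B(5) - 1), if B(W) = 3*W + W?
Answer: -106970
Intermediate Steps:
B(W) = 4*W
-5630*(B(5) - 1) = -5630*(4*5 - 1) = -5630*(20 - 1) = -5630*19 = -106970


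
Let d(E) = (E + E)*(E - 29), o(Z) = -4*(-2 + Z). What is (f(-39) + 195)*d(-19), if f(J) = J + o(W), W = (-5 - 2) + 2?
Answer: 335616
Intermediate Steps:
W = -5 (W = -7 + 2 = -5)
o(Z) = 8 - 4*Z
d(E) = 2*E*(-29 + E) (d(E) = (2*E)*(-29 + E) = 2*E*(-29 + E))
f(J) = 28 + J (f(J) = J + (8 - 4*(-5)) = J + (8 + 20) = J + 28 = 28 + J)
(f(-39) + 195)*d(-19) = ((28 - 39) + 195)*(2*(-19)*(-29 - 19)) = (-11 + 195)*(2*(-19)*(-48)) = 184*1824 = 335616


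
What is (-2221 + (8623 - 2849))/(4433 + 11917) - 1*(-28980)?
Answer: 473826553/16350 ≈ 28980.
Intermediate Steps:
(-2221 + (8623 - 2849))/(4433 + 11917) - 1*(-28980) = (-2221 + 5774)/16350 + 28980 = 3553*(1/16350) + 28980 = 3553/16350 + 28980 = 473826553/16350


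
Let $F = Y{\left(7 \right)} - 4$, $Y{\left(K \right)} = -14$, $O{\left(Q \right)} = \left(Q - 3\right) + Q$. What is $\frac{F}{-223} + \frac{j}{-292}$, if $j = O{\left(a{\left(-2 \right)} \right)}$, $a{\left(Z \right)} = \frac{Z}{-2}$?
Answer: $\frac{5479}{65116} \approx 0.084142$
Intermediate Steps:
$a{\left(Z \right)} = - \frac{Z}{2}$ ($a{\left(Z \right)} = Z \left(- \frac{1}{2}\right) = - \frac{Z}{2}$)
$O{\left(Q \right)} = -3 + 2 Q$ ($O{\left(Q \right)} = \left(-3 + Q\right) + Q = -3 + 2 Q$)
$j = -1$ ($j = -3 + 2 \left(\left(- \frac{1}{2}\right) \left(-2\right)\right) = -3 + 2 \cdot 1 = -3 + 2 = -1$)
$F = -18$ ($F = -14 - 4 = -18$)
$\frac{F}{-223} + \frac{j}{-292} = - \frac{18}{-223} - \frac{1}{-292} = \left(-18\right) \left(- \frac{1}{223}\right) - - \frac{1}{292} = \frac{18}{223} + \frac{1}{292} = \frac{5479}{65116}$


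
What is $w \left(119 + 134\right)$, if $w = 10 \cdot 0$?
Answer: $0$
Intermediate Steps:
$w = 0$
$w \left(119 + 134\right) = 0 \left(119 + 134\right) = 0 \cdot 253 = 0$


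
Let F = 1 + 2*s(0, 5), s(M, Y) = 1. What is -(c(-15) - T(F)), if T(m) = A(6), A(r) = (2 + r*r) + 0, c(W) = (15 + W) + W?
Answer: 53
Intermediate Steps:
c(W) = 15 + 2*W
F = 3 (F = 1 + 2*1 = 1 + 2 = 3)
A(r) = 2 + r**2 (A(r) = (2 + r**2) + 0 = 2 + r**2)
T(m) = 38 (T(m) = 2 + 6**2 = 2 + 36 = 38)
-(c(-15) - T(F)) = -((15 + 2*(-15)) - 1*38) = -((15 - 30) - 38) = -(-15 - 38) = -1*(-53) = 53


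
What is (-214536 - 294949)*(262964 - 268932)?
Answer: 3040606480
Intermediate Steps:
(-214536 - 294949)*(262964 - 268932) = -509485*(-5968) = 3040606480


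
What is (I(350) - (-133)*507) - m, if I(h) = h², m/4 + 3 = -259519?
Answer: 1228019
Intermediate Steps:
m = -1038088 (m = -12 + 4*(-259519) = -12 - 1038076 = -1038088)
(I(350) - (-133)*507) - m = (350² - (-133)*507) - 1*(-1038088) = (122500 - 1*(-67431)) + 1038088 = (122500 + 67431) + 1038088 = 189931 + 1038088 = 1228019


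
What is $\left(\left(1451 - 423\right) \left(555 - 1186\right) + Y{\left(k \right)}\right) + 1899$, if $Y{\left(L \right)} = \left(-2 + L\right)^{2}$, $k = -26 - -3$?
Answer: $-646144$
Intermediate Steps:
$k = -23$ ($k = -26 + 3 = -23$)
$\left(\left(1451 - 423\right) \left(555 - 1186\right) + Y{\left(k \right)}\right) + 1899 = \left(\left(1451 - 423\right) \left(555 - 1186\right) + \left(-2 - 23\right)^{2}\right) + 1899 = \left(1028 \left(-631\right) + \left(-25\right)^{2}\right) + 1899 = \left(-648668 + 625\right) + 1899 = -648043 + 1899 = -646144$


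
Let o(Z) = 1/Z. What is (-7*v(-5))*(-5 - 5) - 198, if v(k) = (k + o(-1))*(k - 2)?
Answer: 2742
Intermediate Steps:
o(Z) = 1/Z
v(k) = (-1 + k)*(-2 + k) (v(k) = (k + 1/(-1))*(k - 2) = (k - 1)*(-2 + k) = (-1 + k)*(-2 + k))
(-7*v(-5))*(-5 - 5) - 198 = (-7*(2 + (-5)² - 3*(-5)))*(-5 - 5) - 198 = -7*(2 + 25 + 15)*(-10) - 198 = -7*42*(-10) - 198 = -294*(-10) - 198 = 2940 - 198 = 2742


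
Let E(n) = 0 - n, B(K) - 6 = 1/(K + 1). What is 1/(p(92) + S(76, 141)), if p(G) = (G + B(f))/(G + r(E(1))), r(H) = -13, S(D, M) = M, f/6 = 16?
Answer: 7663/1089990 ≈ 0.0070303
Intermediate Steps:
f = 96 (f = 6*16 = 96)
B(K) = 6 + 1/(1 + K) (B(K) = 6 + 1/(K + 1) = 6 + 1/(1 + K))
E(n) = -n
p(G) = (583/97 + G)/(-13 + G) (p(G) = (G + (7 + 6*96)/(1 + 96))/(G - 13) = (G + (7 + 576)/97)/(-13 + G) = (G + (1/97)*583)/(-13 + G) = (G + 583/97)/(-13 + G) = (583/97 + G)/(-13 + G))
1/(p(92) + S(76, 141)) = 1/((583/97 + 92)/(-13 + 92) + 141) = 1/((9507/97)/79 + 141) = 1/((1/79)*(9507/97) + 141) = 1/(9507/7663 + 141) = 1/(1089990/7663) = 7663/1089990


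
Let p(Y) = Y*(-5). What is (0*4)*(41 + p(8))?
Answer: 0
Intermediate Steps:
p(Y) = -5*Y
(0*4)*(41 + p(8)) = (0*4)*(41 - 5*8) = 0*(41 - 40) = 0*1 = 0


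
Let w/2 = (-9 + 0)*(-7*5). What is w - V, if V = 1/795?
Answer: 500849/795 ≈ 630.00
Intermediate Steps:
V = 1/795 ≈ 0.0012579
w = 630 (w = 2*((-9 + 0)*(-7*5)) = 2*(-9*(-35)) = 2*315 = 630)
w - V = 630 - 1*1/795 = 630 - 1/795 = 500849/795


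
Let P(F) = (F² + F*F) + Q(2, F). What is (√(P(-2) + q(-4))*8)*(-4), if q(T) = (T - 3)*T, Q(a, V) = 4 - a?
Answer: -32*√38 ≈ -197.26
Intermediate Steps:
q(T) = T*(-3 + T) (q(T) = (-3 + T)*T = T*(-3 + T))
P(F) = 2 + 2*F² (P(F) = (F² + F*F) + (4 - 1*2) = (F² + F²) + (4 - 2) = 2*F² + 2 = 2 + 2*F²)
(√(P(-2) + q(-4))*8)*(-4) = (√((2 + 2*(-2)²) - 4*(-3 - 4))*8)*(-4) = (√((2 + 2*4) - 4*(-7))*8)*(-4) = (√((2 + 8) + 28)*8)*(-4) = (√(10 + 28)*8)*(-4) = (√38*8)*(-4) = (8*√38)*(-4) = -32*√38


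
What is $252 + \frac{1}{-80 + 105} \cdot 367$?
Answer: $\frac{6667}{25} \approx 266.68$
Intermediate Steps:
$252 + \frac{1}{-80 + 105} \cdot 367 = 252 + \frac{1}{25} \cdot 367 = 252 + \frac{367}{25} = \frac{6667}{25}$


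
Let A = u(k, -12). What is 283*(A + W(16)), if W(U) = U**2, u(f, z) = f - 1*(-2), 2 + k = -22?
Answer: 66222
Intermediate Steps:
k = -24 (k = -2 - 22 = -24)
u(f, z) = 2 + f (u(f, z) = f + 2 = 2 + f)
A = -22 (A = 2 - 24 = -22)
283*(A + W(16)) = 283*(-22 + 16**2) = 283*(-22 + 256) = 283*234 = 66222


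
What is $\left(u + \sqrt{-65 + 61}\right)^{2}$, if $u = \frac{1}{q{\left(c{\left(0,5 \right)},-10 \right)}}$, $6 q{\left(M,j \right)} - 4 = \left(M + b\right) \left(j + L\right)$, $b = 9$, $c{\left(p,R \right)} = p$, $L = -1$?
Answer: $- \frac{36064}{9025} - \frac{24 i}{95} \approx -3.996 - 0.25263 i$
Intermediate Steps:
$q{\left(M,j \right)} = \frac{2}{3} + \frac{\left(-1 + j\right) \left(9 + M\right)}{6}$ ($q{\left(M,j \right)} = \frac{2}{3} + \frac{\left(M + 9\right) \left(j - 1\right)}{6} = \frac{2}{3} + \frac{\left(9 + M\right) \left(-1 + j\right)}{6} = \frac{2}{3} + \frac{\left(-1 + j\right) \left(9 + M\right)}{6}$)
$u = - \frac{6}{95}$ ($u = \frac{1}{- \frac{5}{6} - 0 + \frac{3}{2} \left(-10\right) + \frac{1}{6} \cdot 0 \left(-10\right)} = \frac{1}{- \frac{5}{6} + 0 - 15 + 0} = \frac{1}{- \frac{95}{6}} = - \frac{6}{95} \approx -0.063158$)
$\left(u + \sqrt{-65 + 61}\right)^{2} = \left(- \frac{6}{95} + \sqrt{-65 + 61}\right)^{2} = \left(- \frac{6}{95} + \sqrt{-4}\right)^{2} = \left(- \frac{6}{95} + 2 i\right)^{2}$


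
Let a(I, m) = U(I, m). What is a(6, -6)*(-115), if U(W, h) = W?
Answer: -690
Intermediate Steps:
a(I, m) = I
a(6, -6)*(-115) = 6*(-115) = -690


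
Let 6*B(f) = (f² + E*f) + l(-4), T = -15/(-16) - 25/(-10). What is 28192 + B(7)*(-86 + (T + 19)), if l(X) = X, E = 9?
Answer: 216383/8 ≈ 27048.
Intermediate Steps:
T = 55/16 (T = -15*(-1/16) - 25*(-⅒) = 15/16 + 5/2 = 55/16 ≈ 3.4375)
B(f) = -⅔ + f²/6 + 3*f/2 (B(f) = ((f² + 9*f) - 4)/6 = (-4 + f² + 9*f)/6 = -⅔ + f²/6 + 3*f/2)
28192 + B(7)*(-86 + (T + 19)) = 28192 + (-⅔ + (⅙)*7² + (3/2)*7)*(-86 + (55/16 + 19)) = 28192 + (-⅔ + (⅙)*49 + 21/2)*(-86 + 359/16) = 28192 + (-⅔ + 49/6 + 21/2)*(-1017/16) = 28192 + 18*(-1017/16) = 28192 - 9153/8 = 216383/8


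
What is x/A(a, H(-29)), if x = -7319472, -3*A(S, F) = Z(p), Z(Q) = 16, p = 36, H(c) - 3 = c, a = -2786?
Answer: 1372401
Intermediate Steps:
H(c) = 3 + c
A(S, F) = -16/3 (A(S, F) = -⅓*16 = -16/3)
x/A(a, H(-29)) = -7319472/(-16/3) = -7319472*(-3/16) = 1372401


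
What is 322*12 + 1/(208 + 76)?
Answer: 1097377/284 ≈ 3864.0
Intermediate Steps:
322*12 + 1/(208 + 76) = 3864 + 1/284 = 1097377/284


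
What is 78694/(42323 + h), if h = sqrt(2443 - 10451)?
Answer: 3330566162/1791244337 - 157388*I*sqrt(2002)/1791244337 ≈ 1.8594 - 0.0039314*I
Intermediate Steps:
h = 2*I*sqrt(2002) (h = sqrt(-8008) = 2*I*sqrt(2002) ≈ 89.487*I)
78694/(42323 + h) = 78694/(42323 + 2*I*sqrt(2002))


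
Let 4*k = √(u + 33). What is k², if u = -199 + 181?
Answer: 15/16 ≈ 0.93750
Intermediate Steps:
u = -18
k = √15/4 (k = √(-18 + 33)/4 = √15/4 ≈ 0.96825)
k² = (√15/4)² = 15/16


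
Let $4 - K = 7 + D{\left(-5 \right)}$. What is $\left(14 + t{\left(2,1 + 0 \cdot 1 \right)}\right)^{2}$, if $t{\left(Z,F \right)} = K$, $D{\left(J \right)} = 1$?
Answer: $100$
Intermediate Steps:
$K = -4$ ($K = 4 - \left(7 + 1\right) = 4 - 8 = -4$)
$t{\left(Z,F \right)} = -4$
$\left(14 + t{\left(2,1 + 0 \cdot 1 \right)}\right)^{2} = \left(14 - 4\right)^{2} = 10^{2} = 100$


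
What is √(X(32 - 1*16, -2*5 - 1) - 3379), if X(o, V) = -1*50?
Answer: 3*I*√381 ≈ 58.558*I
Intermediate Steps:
X(o, V) = -50
√(X(32 - 1*16, -2*5 - 1) - 3379) = √(-50 - 3379) = √(-3429) = 3*I*√381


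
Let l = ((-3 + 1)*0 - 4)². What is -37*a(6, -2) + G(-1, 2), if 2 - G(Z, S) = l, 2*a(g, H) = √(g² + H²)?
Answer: -14 - 37*√10 ≈ -131.00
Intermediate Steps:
a(g, H) = √(H² + g²)/2 (a(g, H) = √(g² + H²)/2 = √(H² + g²)/2)
l = 16 (l = (-2*0 - 4)² = (0 - 4)² = (-4)² = 16)
G(Z, S) = -14 (G(Z, S) = 2 - 1*16 = 2 - 16 = -14)
-37*a(6, -2) + G(-1, 2) = -37*√((-2)² + 6²)/2 - 14 = -37*√(4 + 36)/2 - 14 = -37*√40/2 - 14 = -37*2*√10/2 - 14 = -37*√10 - 14 = -14 - 37*√10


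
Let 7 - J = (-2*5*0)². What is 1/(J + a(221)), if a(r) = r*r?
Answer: 1/48848 ≈ 2.0472e-5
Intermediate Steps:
a(r) = r²
J = 7 (J = 7 - (-2*5*0)² = 7 - (-10*0)² = 7 - 1*0² = 7 - 1*0 = 7 + 0 = 7)
1/(J + a(221)) = 1/(7 + 221²) = 1/(7 + 48841) = 1/48848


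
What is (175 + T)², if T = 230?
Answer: 164025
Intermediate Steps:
(175 + T)² = (175 + 230)² = 405² = 164025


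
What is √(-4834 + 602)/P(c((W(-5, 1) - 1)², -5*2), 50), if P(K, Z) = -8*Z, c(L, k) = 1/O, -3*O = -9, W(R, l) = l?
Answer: -23*I*√2/200 ≈ -0.16263*I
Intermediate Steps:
O = 3 (O = -⅓*(-9) = 3)
c(L, k) = ⅓ (c(L, k) = 1/3 = ⅓)
√(-4834 + 602)/P(c((W(-5, 1) - 1)², -5*2), 50) = √(-4834 + 602)/((-8*50)) = √(-4232)/(-400) = (46*I*√2)*(-1/400) = -23*I*√2/200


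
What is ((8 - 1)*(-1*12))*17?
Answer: -1428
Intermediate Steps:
((8 - 1)*(-1*12))*17 = (7*(-12))*17 = -84*17 = -1428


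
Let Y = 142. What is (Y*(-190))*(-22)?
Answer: 593560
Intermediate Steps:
(Y*(-190))*(-22) = (142*(-190))*(-22) = -26980*(-22) = 593560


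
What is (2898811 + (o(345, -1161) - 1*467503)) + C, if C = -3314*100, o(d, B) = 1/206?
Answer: 432581049/206 ≈ 2.0999e+6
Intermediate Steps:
o(d, B) = 1/206
C = -331400
(2898811 + (o(345, -1161) - 1*467503)) + C = (2898811 + (1/206 - 1*467503)) - 331400 = (2898811 + (1/206 - 467503)) - 331400 = (2898811 - 96305617/206) - 331400 = 500849449/206 - 331400 = 432581049/206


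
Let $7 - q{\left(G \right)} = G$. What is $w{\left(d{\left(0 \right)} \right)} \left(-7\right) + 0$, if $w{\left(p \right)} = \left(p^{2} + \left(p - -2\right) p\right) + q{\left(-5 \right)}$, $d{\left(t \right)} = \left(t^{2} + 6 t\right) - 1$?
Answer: $-84$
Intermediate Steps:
$d{\left(t \right)} = -1 + t^{2} + 6 t$
$q{\left(G \right)} = 7 - G$
$w{\left(p \right)} = 12 + p^{2} + p \left(2 + p\right)$ ($w{\left(p \right)} = \left(p^{2} + \left(p - -2\right) p\right) + \left(7 - -5\right) = \left(p^{2} + \left(p + 2\right) p\right) + \left(7 + 5\right) = \left(p^{2} + \left(2 + p\right) p\right) + 12 = \left(p^{2} + p \left(2 + p\right)\right) + 12 = 12 + p^{2} + p \left(2 + p\right)$)
$w{\left(d{\left(0 \right)} \right)} \left(-7\right) + 0 = \left(12 + 2 \left(-1 + 0^{2} + 6 \cdot 0\right) + 2 \left(-1 + 0^{2} + 6 \cdot 0\right)^{2}\right) \left(-7\right) + 0 = \left(12 + 2 \left(-1 + 0 + 0\right) + 2 \left(-1 + 0 + 0\right)^{2}\right) \left(-7\right) + 0 = \left(12 + 2 \left(-1\right) + 2 \left(-1\right)^{2}\right) \left(-7\right) + 0 = \left(12 - 2 + 2 \cdot 1\right) \left(-7\right) + 0 = \left(12 - 2 + 2\right) \left(-7\right) + 0 = 12 \left(-7\right) + 0 = -84 + 0 = -84$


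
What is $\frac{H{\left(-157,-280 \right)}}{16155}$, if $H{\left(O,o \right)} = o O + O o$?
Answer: $\frac{17584}{3231} \approx 5.4423$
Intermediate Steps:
$H{\left(O,o \right)} = 2 O o$ ($H{\left(O,o \right)} = O o + O o = 2 O o$)
$\frac{H{\left(-157,-280 \right)}}{16155} = \frac{2 \left(-157\right) \left(-280\right)}{16155} = 87920 \cdot \frac{1}{16155} = \frac{17584}{3231}$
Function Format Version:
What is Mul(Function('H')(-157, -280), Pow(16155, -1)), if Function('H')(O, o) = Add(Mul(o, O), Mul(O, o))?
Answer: Rational(17584, 3231) ≈ 5.4423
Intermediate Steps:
Function('H')(O, o) = Mul(2, O, o) (Function('H')(O, o) = Add(Mul(O, o), Mul(O, o)) = Mul(2, O, o))
Mul(Function('H')(-157, -280), Pow(16155, -1)) = Mul(Mul(2, -157, -280), Pow(16155, -1)) = Mul(87920, Rational(1, 16155)) = Rational(17584, 3231)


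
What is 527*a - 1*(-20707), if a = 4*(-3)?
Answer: 14383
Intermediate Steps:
a = -12
527*a - 1*(-20707) = 527*(-12) - 1*(-20707) = -6324 + 20707 = 14383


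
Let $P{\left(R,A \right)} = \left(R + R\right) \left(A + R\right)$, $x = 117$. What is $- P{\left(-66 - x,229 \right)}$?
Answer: $16836$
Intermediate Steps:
$P{\left(R,A \right)} = 2 R \left(A + R\right)$
$- P{\left(-66 - x,229 \right)} = - 2 \left(-66 - 117\right) \left(229 - 183\right) = - 2 \left(-183\right) \left(229 - 183\right) = - 2 \left(-183\right) 46 = \left(-1\right) \left(-16836\right) = 16836$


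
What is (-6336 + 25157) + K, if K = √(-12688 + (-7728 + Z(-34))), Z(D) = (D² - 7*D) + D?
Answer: 18821 + 4*I*√1191 ≈ 18821.0 + 138.04*I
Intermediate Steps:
Z(D) = D² - 6*D
K = 4*I*√1191 (K = √(-12688 + (-7728 - 34*(-6 - 34))) = √(-12688 + (-7728 - 34*(-40))) = √(-12688 + (-7728 + 1360)) = √(-12688 - 6368) = √(-19056) = 4*I*√1191 ≈ 138.04*I)
(-6336 + 25157) + K = (-6336 + 25157) + 4*I*√1191 = 18821 + 4*I*√1191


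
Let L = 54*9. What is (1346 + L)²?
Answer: 3356224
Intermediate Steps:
L = 486
(1346 + L)² = (1346 + 486)² = 1832² = 3356224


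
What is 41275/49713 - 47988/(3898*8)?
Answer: -274626961/387562548 ≈ -0.70860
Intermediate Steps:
41275/49713 - 47988/(3898*8) = 41275*(1/49713) - 47988/31184 = 41275/49713 - 47988*1/31184 = 41275/49713 - 11997/7796 = -274626961/387562548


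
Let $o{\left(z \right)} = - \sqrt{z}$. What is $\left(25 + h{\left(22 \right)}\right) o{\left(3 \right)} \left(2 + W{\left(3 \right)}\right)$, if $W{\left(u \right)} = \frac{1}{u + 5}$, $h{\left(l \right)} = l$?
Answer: $- \frac{799 \sqrt{3}}{8} \approx -172.99$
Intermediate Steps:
$W{\left(u \right)} = \frac{1}{5 + u}$
$\left(25 + h{\left(22 \right)}\right) o{\left(3 \right)} \left(2 + W{\left(3 \right)}\right) = \left(25 + 22\right) - \sqrt{3} \left(2 + \frac{1}{5 + 3}\right) = 47 - \sqrt{3} \left(2 + \frac{1}{8}\right) = 47 - \sqrt{3} \cdot \frac{17}{8} = 47 \left(- \frac{17 \sqrt{3}}{8}\right) = - \frac{799 \sqrt{3}}{8}$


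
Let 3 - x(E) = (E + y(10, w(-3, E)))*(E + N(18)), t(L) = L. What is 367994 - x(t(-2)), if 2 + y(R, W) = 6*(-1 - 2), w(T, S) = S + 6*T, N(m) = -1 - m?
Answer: 368453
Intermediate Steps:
y(R, W) = -20 (y(R, W) = -2 + 6*(-1 - 2) = -2 + 6*(-3) = -2 - 18 = -20)
x(E) = 3 - (-20 + E)*(-19 + E) (x(E) = 3 - (E - 20)*(E + (-1 - 1*18)) = 3 - (-20 + E)*(E + (-1 - 18)) = 3 - (-20 + E)*(E - 19) = 3 - (-20 + E)*(-19 + E))
367994 - x(t(-2)) = 367994 - (-377 - 1*(-2)² + 39*(-2)) = 367994 - (-377 - 1*4 - 78) = 367994 - (-377 - 4 - 78) = 367994 - 1*(-459) = 367994 + 459 = 368453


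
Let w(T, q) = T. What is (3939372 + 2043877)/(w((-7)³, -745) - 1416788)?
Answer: -5983249/1417131 ≈ -4.2221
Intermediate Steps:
(3939372 + 2043877)/(w((-7)³, -745) - 1416788) = (3939372 + 2043877)/((-7)³ - 1416788) = 5983249/(-343 - 1416788) = 5983249/(-1417131) = 5983249*(-1/1417131) = -5983249/1417131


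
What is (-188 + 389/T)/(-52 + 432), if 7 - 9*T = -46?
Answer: -6463/20140 ≈ -0.32090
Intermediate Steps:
T = 53/9 (T = 7/9 - ⅑*(-46) = 7/9 + 46/9 = 53/9 ≈ 5.8889)
(-188 + 389/T)/(-52 + 432) = (-188 + 389/(53/9))/(-52 + 432) = (-188 + 389*(9/53))/380 = (-188 + 3501/53)*(1/380) = -6463/53*1/380 = -6463/20140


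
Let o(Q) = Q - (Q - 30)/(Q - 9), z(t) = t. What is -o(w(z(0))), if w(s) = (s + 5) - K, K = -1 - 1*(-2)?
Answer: 6/5 ≈ 1.2000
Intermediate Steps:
K = 1 (K = -1 + 2 = 1)
w(s) = 4 + s (w(s) = (s + 5) - 1*1 = (5 + s) - 1 = 4 + s)
o(Q) = Q - (-30 + Q)/(-9 + Q)
-o(w(z(0))) = -(30 + (4 + 0)² - 10*(4 + 0))/(-9 + (4 + 0)) = -(30 + 4² - 10*4)/(-9 + 4) = -(30 + 16 - 40)/(-5) = -(-1)*6/5 = -1*(-6/5) = 6/5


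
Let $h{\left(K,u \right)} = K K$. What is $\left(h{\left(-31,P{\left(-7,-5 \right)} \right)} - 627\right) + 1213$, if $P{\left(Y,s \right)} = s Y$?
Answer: $1547$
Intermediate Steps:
$P{\left(Y,s \right)} = Y s$
$h{\left(K,u \right)} = K^{2}$
$\left(h{\left(-31,P{\left(-7,-5 \right)} \right)} - 627\right) + 1213 = \left(\left(-31\right)^{2} - 627\right) + 1213 = \left(961 - 627\right) + 1213 = 334 + 1213 = 1547$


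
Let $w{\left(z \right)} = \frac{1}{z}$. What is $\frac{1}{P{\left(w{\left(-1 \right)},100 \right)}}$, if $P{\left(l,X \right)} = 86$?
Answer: $\frac{1}{86} \approx 0.011628$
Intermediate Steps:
$\frac{1}{P{\left(w{\left(-1 \right)},100 \right)}} = \frac{1}{86}$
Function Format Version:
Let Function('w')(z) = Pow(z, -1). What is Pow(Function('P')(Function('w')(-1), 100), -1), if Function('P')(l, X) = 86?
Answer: Rational(1, 86) ≈ 0.011628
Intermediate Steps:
Pow(Function('P')(Function('w')(-1), 100), -1) = Pow(86, -1) = Rational(1, 86)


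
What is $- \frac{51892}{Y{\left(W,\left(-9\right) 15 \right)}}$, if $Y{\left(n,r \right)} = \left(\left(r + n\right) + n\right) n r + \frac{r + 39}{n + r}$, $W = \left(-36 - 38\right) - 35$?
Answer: $\frac{3165412}{316858071} \approx 0.00999$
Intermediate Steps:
$W = -109$ ($W = -74 - 35 = -109$)
$Y{\left(n,r \right)} = \frac{39 + r}{n + r} + n r \left(r + 2 n\right)$ ($Y{\left(n,r \right)} = \left(\left(n + r\right) + n\right) n r + \frac{39 + r}{n + r} = \left(r + 2 n\right) n r + \frac{39 + r}{n + r} = n \left(r + 2 n\right) r + \frac{39 + r}{n + r} = n r \left(r + 2 n\right) + \frac{39 + r}{n + r} = \frac{39 + r}{n + r} + n r \left(r + 2 n\right)$)
$- \frac{51892}{Y{\left(W,\left(-9\right) 15 \right)}} = - \frac{51892}{\frac{1}{-109 - 135} \left(39 - 135 - 109 \left(\left(-9\right) 15\right)^{3} + 2 \left(\left(-9\right) 15\right) \left(-109\right)^{3} + 3 \left(-109\right)^{2} \left(\left(-9\right) 15\right)^{2}\right)} = - \frac{51892}{\frac{1}{-109 - 135} \left(39 - 135 - 109 \left(-135\right)^{3} + 2 \left(-135\right) \left(-1295029\right) + 3 \cdot 11881 \left(-135\right)^{2}\right)} = - \frac{51892}{\frac{1}{-244} \left(39 - 135 - -268180875 + 349657830 + 3 \cdot 11881 \cdot 18225\right)} = - \frac{51892}{\left(- \frac{1}{244}\right) \left(39 - 135 + 268180875 + 349657830 + 649593675\right)} = - \frac{51892}{\left(- \frac{1}{244}\right) 1267432284} = - \frac{51892}{- \frac{316858071}{61}} = \left(-51892\right) \left(- \frac{61}{316858071}\right) = \frac{3165412}{316858071}$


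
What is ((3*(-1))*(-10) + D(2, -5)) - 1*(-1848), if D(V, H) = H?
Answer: 1873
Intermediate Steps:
((3*(-1))*(-10) + D(2, -5)) - 1*(-1848) = ((3*(-1))*(-10) - 5) - 1*(-1848) = (-3*(-10) - 5) + 1848 = (30 - 5) + 1848 = 25 + 1848 = 1873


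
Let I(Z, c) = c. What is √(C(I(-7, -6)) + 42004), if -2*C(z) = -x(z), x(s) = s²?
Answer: √42022 ≈ 204.99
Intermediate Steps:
C(z) = z²/2 (C(z) = -(-1)*z²/2 = z²/2)
√(C(I(-7, -6)) + 42004) = √((½)*(-6)² + 42004) = √((½)*36 + 42004) = √(18 + 42004) = √42022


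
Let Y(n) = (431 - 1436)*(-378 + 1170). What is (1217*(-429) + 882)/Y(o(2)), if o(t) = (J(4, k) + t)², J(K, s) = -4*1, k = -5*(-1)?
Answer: 173737/265320 ≈ 0.65482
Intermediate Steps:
k = 5
J(K, s) = -4
o(t) = (-4 + t)²
Y(n) = -795960 (Y(n) = -1005*792 = -795960)
(1217*(-429) + 882)/Y(o(2)) = (1217*(-429) + 882)/(-795960) = (-522093 + 882)*(-1/795960) = -521211*(-1/795960) = 173737/265320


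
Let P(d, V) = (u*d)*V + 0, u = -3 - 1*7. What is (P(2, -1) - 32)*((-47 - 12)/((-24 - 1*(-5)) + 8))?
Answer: -708/11 ≈ -64.364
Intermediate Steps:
u = -10 (u = -3 - 7 = -10)
P(d, V) = -10*V*d (P(d, V) = (-10*d)*V + 0 = -10*V*d + 0 = -10*V*d)
(P(2, -1) - 32)*((-47 - 12)/((-24 - 1*(-5)) + 8)) = (-10*(-1)*2 - 32)*((-47 - 12)/((-24 - 1*(-5)) + 8)) = (20 - 32)*(-59/((-24 + 5) + 8)) = -(-708)/(-19 + 8) = -(-708)/(-11) = -(-708)*(-1)/11 = -12*59/11 = -708/11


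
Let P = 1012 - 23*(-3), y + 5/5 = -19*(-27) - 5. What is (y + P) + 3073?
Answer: 4661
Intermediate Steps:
y = 507 (y = -1 + (-19*(-27) - 5) = -1 + (513 - 5) = -1 + 508 = 507)
P = 1081 (P = 1012 + 69 = 1081)
(y + P) + 3073 = (507 + 1081) + 3073 = 1588 + 3073 = 4661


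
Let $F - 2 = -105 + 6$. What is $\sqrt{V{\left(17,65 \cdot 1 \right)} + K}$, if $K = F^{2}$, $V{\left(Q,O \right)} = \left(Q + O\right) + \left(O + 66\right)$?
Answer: $\sqrt{9622} \approx 98.092$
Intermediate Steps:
$V{\left(Q,O \right)} = 66 + Q + 2 O$ ($V{\left(Q,O \right)} = \left(O + Q\right) + \left(66 + O\right) = 66 + Q + 2 O$)
$F = -97$ ($F = 2 + \left(-105 + 6\right) = 2 - 99 = -97$)
$K = 9409$ ($K = \left(-97\right)^{2} = 9409$)
$\sqrt{V{\left(17,65 \cdot 1 \right)} + K} = \sqrt{\left(66 + 17 + 2 \cdot 65 \cdot 1\right) + 9409} = \sqrt{\left(66 + 17 + 2 \cdot 65\right) + 9409} = \sqrt{\left(66 + 17 + 130\right) + 9409} = \sqrt{213 + 9409} = \sqrt{9622}$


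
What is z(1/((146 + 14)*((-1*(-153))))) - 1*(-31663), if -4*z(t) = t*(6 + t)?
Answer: 75898794553919/2397081600 ≈ 31663.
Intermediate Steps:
z(t) = -t*(6 + t)/4
z(1/((146 + 14)*((-1*(-153))))) - 1*(-31663) = -1/((146 + 14)*((-1*(-153))))*(6 + 1/((146 + 14)*((-1*(-153)))))/4 - 1*(-31663) = -1/(160*153)*(6 + 1/(160*153))/4 + 31663 = -(1/160)*(1/153)*(6 + (1/160)*(1/153))/4 + 31663 = -¼*1/24480*(6 + 1/24480) + 31663 = -¼*1/24480*146881/24480 + 31663 = -146881/2397081600 + 31663 = 75898794553919/2397081600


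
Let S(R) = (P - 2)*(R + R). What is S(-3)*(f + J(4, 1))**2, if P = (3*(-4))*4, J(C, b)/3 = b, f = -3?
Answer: 0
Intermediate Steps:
J(C, b) = 3*b
P = -48 (P = -12*4 = -48)
S(R) = -100*R (S(R) = (-48 - 2)*(R + R) = -100*R)
S(-3)*(f + J(4, 1))**2 = (-100*(-3))*(-3 + 3*1)**2 = 300*(-3 + 3)**2 = 300*0**2 = 300*0 = 0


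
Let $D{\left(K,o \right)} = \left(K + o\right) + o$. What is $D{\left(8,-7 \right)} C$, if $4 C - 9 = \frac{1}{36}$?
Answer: $- \frac{325}{24} \approx -13.542$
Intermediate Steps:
$C = \frac{325}{144}$ ($C = \frac{9}{4} + \frac{1}{4 \cdot 36} = \frac{9}{4} + \frac{1}{4} \cdot \frac{1}{36} = \frac{9}{4} + \frac{1}{144} = \frac{325}{144} \approx 2.2569$)
$D{\left(K,o \right)} = K + 2 o$
$D{\left(8,-7 \right)} C = \left(8 + 2 \left(-7\right)\right) \frac{325}{144} = \left(8 - 14\right) \frac{325}{144} = \left(-6\right) \frac{325}{144} = - \frac{325}{24}$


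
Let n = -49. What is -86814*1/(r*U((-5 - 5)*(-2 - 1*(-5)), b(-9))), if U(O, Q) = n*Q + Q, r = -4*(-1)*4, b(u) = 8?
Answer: 14469/1024 ≈ 14.130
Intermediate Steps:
r = 16 (r = 4*4 = 16)
U(O, Q) = -48*Q (U(O, Q) = -49*Q + Q = -48*Q)
-86814*1/(r*U((-5 - 5)*(-2 - 1*(-5)), b(-9))) = -86814/(-48*8*16) = -86814/((-384*16)) = -86814/(-6144) = -86814*(-1/6144) = 14469/1024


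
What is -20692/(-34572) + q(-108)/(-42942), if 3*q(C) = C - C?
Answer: 5173/8643 ≈ 0.59852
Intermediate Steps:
q(C) = 0 (q(C) = (C - C)/3 = (1/3)*0 = 0)
-20692/(-34572) + q(-108)/(-42942) = -20692/(-34572) + 0/(-42942) = -20692*(-1/34572) + 0*(-1/42942) = 5173/8643 + 0 = 5173/8643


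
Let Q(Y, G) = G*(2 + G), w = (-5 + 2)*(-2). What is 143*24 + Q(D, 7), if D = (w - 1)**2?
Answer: 3495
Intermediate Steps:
w = 6 (w = -3*(-2) = 6)
D = 25 (D = (6 - 1)**2 = 5**2 = 25)
143*24 + Q(D, 7) = 143*24 + 7*(2 + 7) = 3432 + 7*9 = 3432 + 63 = 3495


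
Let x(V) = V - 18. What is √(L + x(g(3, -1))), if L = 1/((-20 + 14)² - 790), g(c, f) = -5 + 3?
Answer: I*√11371074/754 ≈ 4.4723*I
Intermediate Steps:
g(c, f) = -2
x(V) = -18 + V
L = -1/754 (L = 1/((-6)² - 790) = 1/(36 - 790) = 1/(-754) = -1/754 ≈ -0.0013263)
√(L + x(g(3, -1))) = √(-1/754 + (-18 - 2)) = √(-1/754 - 20) = √(-15081/754) = I*√11371074/754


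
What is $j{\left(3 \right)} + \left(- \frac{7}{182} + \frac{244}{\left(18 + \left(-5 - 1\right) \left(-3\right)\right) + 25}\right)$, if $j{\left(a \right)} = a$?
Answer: $\frac{181}{26} \approx 6.9615$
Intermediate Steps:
$j{\left(3 \right)} + \left(- \frac{7}{182} + \frac{244}{\left(18 + \left(-5 - 1\right) \left(-3\right)\right) + 25}\right) = 3 + \left(- \frac{7}{182} + \frac{244}{\left(18 + \left(-5 - 1\right) \left(-3\right)\right) + 25}\right) = 3 + \left(\left(-7\right) \frac{1}{182} + \frac{244}{\left(18 - -18\right) + 25}\right) = 3 - \left(\frac{1}{26} - \frac{244}{\left(18 + 18\right) + 25}\right) = 3 - \left(\frac{1}{26} - \frac{244}{36 + 25}\right) = 3 - \left(\frac{1}{26} - \frac{244}{61}\right) = 3 + \left(- \frac{1}{26} + 244 \cdot \frac{1}{61}\right) = 3 + \left(- \frac{1}{26} + 4\right) = 3 + \frac{103}{26} = \frac{181}{26}$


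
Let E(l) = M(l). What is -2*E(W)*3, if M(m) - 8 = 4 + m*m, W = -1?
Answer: -78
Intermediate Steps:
M(m) = 12 + m² (M(m) = 8 + (4 + m*m) = 8 + (4 + m²) = 12 + m²)
E(l) = 12 + l²
-2*E(W)*3 = -2*(12 + (-1)²)*3 = -2*(12 + 1)*3 = -2*13*3 = -26*3 = -78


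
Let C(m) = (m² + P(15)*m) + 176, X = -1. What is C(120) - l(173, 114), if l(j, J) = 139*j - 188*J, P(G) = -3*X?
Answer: 12321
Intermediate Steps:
P(G) = 3 (P(G) = -3*(-1) = 3)
l(j, J) = -188*J + 139*j
C(m) = 176 + m² + 3*m (C(m) = (m² + 3*m) + 176 = 176 + m² + 3*m)
C(120) - l(173, 114) = (176 + 120² + 3*120) - (-188*114 + 139*173) = (176 + 14400 + 360) - (-21432 + 24047) = 14936 - 1*2615 = 14936 - 2615 = 12321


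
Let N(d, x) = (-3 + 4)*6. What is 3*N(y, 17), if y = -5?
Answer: 18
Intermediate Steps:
N(d, x) = 6 (N(d, x) = 1*6 = 6)
3*N(y, 17) = 3*6 = 18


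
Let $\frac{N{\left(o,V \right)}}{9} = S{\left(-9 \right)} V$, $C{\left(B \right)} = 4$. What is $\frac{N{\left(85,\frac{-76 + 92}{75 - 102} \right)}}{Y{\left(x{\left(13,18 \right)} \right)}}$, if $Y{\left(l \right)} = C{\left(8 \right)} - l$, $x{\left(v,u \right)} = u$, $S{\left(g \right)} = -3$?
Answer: $- \frac{8}{7} \approx -1.1429$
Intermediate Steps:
$N{\left(o,V \right)} = - 27 V$ ($N{\left(o,V \right)} = 9 \left(- 3 V\right) = - 27 V$)
$Y{\left(l \right)} = 4 - l$
$\frac{N{\left(85,\frac{-76 + 92}{75 - 102} \right)}}{Y{\left(x{\left(13,18 \right)} \right)}} = \frac{\left(-27\right) \frac{-76 + 92}{75 - 102}}{4 - 18} = \frac{\left(-27\right) \frac{16}{-27}}{4 - 18} = \frac{\left(-27\right) 16 \left(- \frac{1}{27}\right)}{-14} = \left(-27\right) \left(- \frac{16}{27}\right) \left(- \frac{1}{14}\right) = 16 \left(- \frac{1}{14}\right) = - \frac{8}{7}$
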